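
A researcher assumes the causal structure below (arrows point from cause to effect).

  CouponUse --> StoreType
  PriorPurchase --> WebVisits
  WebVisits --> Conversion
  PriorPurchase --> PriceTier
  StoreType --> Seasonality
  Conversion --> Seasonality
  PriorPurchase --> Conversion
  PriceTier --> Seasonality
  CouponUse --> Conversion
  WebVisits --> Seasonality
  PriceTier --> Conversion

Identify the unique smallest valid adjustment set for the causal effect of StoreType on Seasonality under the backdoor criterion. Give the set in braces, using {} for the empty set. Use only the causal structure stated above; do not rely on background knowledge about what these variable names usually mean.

Variables eligible for adjustment (non-descendants of StoreType, excluding StoreType and Seasonality): {Conversion, CouponUse, PriceTier, PriorPurchase, WebVisits}.
Backdoor paths from StoreType to Seasonality:
  P1: StoreType <- CouponUse -> Conversion <- PriorPurchase -> PriceTier -> Seasonality
  P2: StoreType <- CouponUse -> Conversion <- PriorPurchase -> WebVisits -> Seasonality
  P3: StoreType <- CouponUse -> Conversion <- PriceTier <- PriorPurchase -> WebVisits -> Seasonality
  P4: StoreType <- CouponUse -> Conversion <- PriceTier -> Seasonality
  P5: StoreType <- CouponUse -> Conversion <- WebVisits <- PriorPurchase -> PriceTier -> Seasonality
  P6: StoreType <- CouponUse -> Conversion <- WebVisits -> Seasonality
  P7: StoreType <- CouponUse -> Conversion -> Seasonality
The empty set is not sufficient: P7 (StoreType <- CouponUse -> Conversion -> Seasonality) has no collider blocking it and no conditioned non-collider, so it is open.
Try {CouponUse}:
  P1: blocked at fork node CouponUse ∈ conditioning set.
  P2: blocked at fork node CouponUse ∈ conditioning set.
  P3: blocked at fork node CouponUse ∈ conditioning set.
  P4: blocked at fork node CouponUse ∈ conditioning set.
  P5: blocked at fork node CouponUse ∈ conditioning set.
  P6: blocked at fork node CouponUse ∈ conditioning set.
  P7: blocked at fork node CouponUse ∈ conditioning set.
{CouponUse} contains no descendant of StoreType and blocks every backdoor path.
No other singleton works — e.g. {PriorPurchase} leaves P7 open — so {CouponUse} is the unique smallest valid adjustment set.

{CouponUse}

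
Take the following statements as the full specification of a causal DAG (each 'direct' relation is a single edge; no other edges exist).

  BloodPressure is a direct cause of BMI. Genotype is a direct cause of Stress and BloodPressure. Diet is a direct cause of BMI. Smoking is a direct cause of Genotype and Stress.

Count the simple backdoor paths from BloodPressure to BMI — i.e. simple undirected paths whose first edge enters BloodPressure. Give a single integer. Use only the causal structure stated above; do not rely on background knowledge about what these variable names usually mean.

A backdoor path from BloodPressure to BMI is any simple undirected path whose first edge points into BloodPressure (i.e. leaves BloodPressure via a parent).
Parents of BloodPressure: {Genotype}.
No simple path from any parent of BloodPressure reaches BMI without revisiting BloodPressure, so there are no backdoor paths.

0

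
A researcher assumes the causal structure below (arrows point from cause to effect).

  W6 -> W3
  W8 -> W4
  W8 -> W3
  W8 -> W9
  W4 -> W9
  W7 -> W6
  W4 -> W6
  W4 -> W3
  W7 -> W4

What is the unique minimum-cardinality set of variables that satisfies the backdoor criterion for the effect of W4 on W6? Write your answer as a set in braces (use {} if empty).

{W7}

Variables eligible for adjustment (non-descendants of W4, excluding W4 and W6): {W7, W8}.
Backdoor paths from W4 to W6:
  P1: W4 <- W8 -> W3 <- W6
  P2: W4 <- W7 -> W6
The empty set is not sufficient: P2 (W4 <- W7 -> W6) has no collider blocking it and no conditioned non-collider, so it is open.
Try {W7}:
  P1: blocked at collider W3 (neither it nor any descendant is in the conditioning set).
  P2: blocked at fork node W7 ∈ conditioning set.
{W7} contains no descendant of W4 and blocks every backdoor path.
No other singleton works — e.g. {W8} leaves P2 open — so {W7} is the unique smallest valid adjustment set.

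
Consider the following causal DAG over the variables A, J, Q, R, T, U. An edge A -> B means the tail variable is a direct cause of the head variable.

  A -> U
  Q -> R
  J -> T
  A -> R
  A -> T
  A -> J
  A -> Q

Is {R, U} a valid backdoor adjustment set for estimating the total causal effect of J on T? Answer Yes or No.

No

Backdoor paths from J to T (paths whose first edge points into J):
  P1: J <- A -> T
Condition 1 (no descendant of J in the set): holds — descendants of J are {T}; none are in {R, U}.
Condition 2 (every backdoor path blocked by {R, U}):
  P1: open — no interior node is in the conditioning set.
{R, U} does not satisfy the backdoor criterion.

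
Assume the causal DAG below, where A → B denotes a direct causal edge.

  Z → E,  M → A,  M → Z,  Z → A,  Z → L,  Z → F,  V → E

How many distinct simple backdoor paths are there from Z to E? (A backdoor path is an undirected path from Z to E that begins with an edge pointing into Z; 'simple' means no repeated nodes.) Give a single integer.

0

A backdoor path from Z to E is any simple undirected path whose first edge points into Z (i.e. leaves Z via a parent).
Parents of Z: {M}.
No simple path from any parent of Z reaches E without revisiting Z, so there are no backdoor paths.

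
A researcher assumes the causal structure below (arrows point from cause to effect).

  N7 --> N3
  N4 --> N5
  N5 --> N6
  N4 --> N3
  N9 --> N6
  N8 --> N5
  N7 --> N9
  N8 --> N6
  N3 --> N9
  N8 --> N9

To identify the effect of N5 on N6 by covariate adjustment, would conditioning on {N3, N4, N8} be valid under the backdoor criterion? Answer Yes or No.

Yes

Backdoor paths from N5 to N6 (paths whose first edge points into N5):
  P1: N5 <- N8 -> N9 -> N6
  P2: N5 <- N8 -> N6
  P3: N5 <- N4 -> N3 <- N7 -> N9 <- N8 -> N6
  P4: N5 <- N4 -> N3 <- N7 -> N9 -> N6
  P5: N5 <- N4 -> N3 -> N9 <- N8 -> N6
  P6: N5 <- N4 -> N3 -> N9 -> N6
Condition 1 (no descendant of N5 in the set): holds — descendants of N5 are {N6}; none are in {N3, N4, N8}.
Condition 2 (every backdoor path blocked by {N3, N4, N8}):
  P1: blocked at fork node N8 ∈ conditioning set.
  P2: blocked at fork node N8 ∈ conditioning set.
  P3: blocked at fork node N4 ∈ conditioning set.
  P4: blocked at fork node N4 ∈ conditioning set.
  P5: blocked at fork node N4 ∈ conditioning set.
  P6: blocked at fork node N4 ∈ conditioning set.
{N3, N4, N8} satisfies the backdoor criterion.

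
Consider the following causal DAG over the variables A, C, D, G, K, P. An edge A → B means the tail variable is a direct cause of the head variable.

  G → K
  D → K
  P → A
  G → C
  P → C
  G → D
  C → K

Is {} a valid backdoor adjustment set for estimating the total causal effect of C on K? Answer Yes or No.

Backdoor paths from C to K (paths whose first edge points into C):
  P1: C <- G -> D -> K
  P2: C <- G -> K
Condition 1 (no descendant of C in the set): holds — descendants of C are {K}; none are in {}.
Condition 2 (every backdoor path blocked by {}):
  P1: open — no interior node is in the conditioning set.
  P2: open — no interior node is in the conditioning set.
{} does not satisfy the backdoor criterion.

No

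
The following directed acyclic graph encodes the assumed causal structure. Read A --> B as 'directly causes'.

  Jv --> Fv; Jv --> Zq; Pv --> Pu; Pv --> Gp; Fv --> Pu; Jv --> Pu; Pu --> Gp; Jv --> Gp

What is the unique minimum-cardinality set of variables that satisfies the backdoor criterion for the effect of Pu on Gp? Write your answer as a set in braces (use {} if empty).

Variables eligible for adjustment (non-descendants of Pu, excluding Pu and Gp): {Fv, Jv, Pv, Zq}.
Backdoor paths from Pu to Gp:
  P1: Pu <- Jv -> Gp
  P2: Pu <- Pv -> Gp
  P3: Pu <- Fv <- Jv -> Gp
The empty set is not sufficient: P1 (Pu <- Jv -> Gp) has no collider blocking it and no conditioned non-collider, so it is open.
Try {Jv, Pv}:
  P1: blocked at fork node Jv ∈ conditioning set.
  P2: blocked at fork node Pv ∈ conditioning set.
  P3: blocked at fork node Jv ∈ conditioning set.
{Jv, Pv} contains no descendant of Pu and blocks every backdoor path.
Every element of {Jv, Pv} is needed (dropping Jv leaves P1 open; dropping Pv leaves P2 open), so no proper subset is valid.
Among all size-2 subsets of the eligible variables, only {Jv, Pv} blocks every backdoor path, so it is the unique smallest valid adjustment set.

{Jv, Pv}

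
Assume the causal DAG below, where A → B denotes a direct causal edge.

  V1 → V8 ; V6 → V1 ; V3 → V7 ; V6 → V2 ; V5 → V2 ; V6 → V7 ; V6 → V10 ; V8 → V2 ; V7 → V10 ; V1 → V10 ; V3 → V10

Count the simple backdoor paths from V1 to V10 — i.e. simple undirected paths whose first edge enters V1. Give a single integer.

A backdoor path from V1 to V10 is any simple undirected path whose first edge points into V1 (i.e. leaves V1 via a parent).
Parents of V1: {V6}.
Enumerating:
  P1: V1 <- V6 -> V7 <- V3 -> V10
  P2: V1 <- V6 -> V7 -> V10
  P3: V1 <- V6 -> V10
That exhausts the simple backdoor paths. Count: 3.

3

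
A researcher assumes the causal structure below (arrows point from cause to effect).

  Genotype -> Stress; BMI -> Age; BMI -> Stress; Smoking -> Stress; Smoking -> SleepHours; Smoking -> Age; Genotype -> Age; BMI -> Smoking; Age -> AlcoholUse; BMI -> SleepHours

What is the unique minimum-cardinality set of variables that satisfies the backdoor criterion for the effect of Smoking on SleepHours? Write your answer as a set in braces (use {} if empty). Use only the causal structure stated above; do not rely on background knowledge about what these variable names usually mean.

Variables eligible for adjustment (non-descendants of Smoking, excluding Smoking and SleepHours): {BMI, Genotype}.
Backdoor paths from Smoking to SleepHours:
  P1: Smoking <- BMI -> SleepHours
The empty set is not sufficient: P1 (Smoking <- BMI -> SleepHours) has no collider blocking it and no conditioned non-collider, so it is open.
Try {BMI}:
  P1: blocked at fork node BMI ∈ conditioning set.
{BMI} contains no descendant of Smoking and blocks every backdoor path.
No other singleton works — e.g. {Genotype} leaves P1 open — so {BMI} is the unique smallest valid adjustment set.

{BMI}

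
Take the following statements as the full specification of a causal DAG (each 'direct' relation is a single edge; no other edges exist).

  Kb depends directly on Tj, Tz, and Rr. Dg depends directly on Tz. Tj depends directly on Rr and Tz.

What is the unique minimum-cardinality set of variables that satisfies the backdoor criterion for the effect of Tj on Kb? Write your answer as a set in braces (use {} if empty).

Variables eligible for adjustment (non-descendants of Tj, excluding Tj and Kb): {Dg, Rr, Tz}.
Backdoor paths from Tj to Kb:
  P1: Tj <- Tz -> Kb
  P2: Tj <- Rr -> Kb
The empty set is not sufficient: P1 (Tj <- Tz -> Kb) has no collider blocking it and no conditioned non-collider, so it is open.
Try {Rr, Tz}:
  P1: blocked at fork node Tz ∈ conditioning set.
  P2: blocked at fork node Rr ∈ conditioning set.
{Rr, Tz} contains no descendant of Tj and blocks every backdoor path.
Every element of {Rr, Tz} is needed (dropping Rr leaves P2 open; dropping Tz leaves P1 open), so no proper subset is valid.
Among all size-2 subsets of the eligible variables, only {Rr, Tz} blocks every backdoor path, so it is the unique smallest valid adjustment set.

{Rr, Tz}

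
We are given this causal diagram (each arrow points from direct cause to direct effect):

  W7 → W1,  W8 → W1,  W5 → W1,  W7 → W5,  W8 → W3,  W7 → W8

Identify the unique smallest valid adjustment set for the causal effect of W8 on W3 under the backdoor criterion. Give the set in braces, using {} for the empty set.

{}

Variables eligible for adjustment (non-descendants of W8, excluding W8 and W3): {W5, W7}.
Backdoor paths from W8 to W3:
  (none)
With no backdoor paths the empty set already satisfies the criterion, and it is trivially minimal.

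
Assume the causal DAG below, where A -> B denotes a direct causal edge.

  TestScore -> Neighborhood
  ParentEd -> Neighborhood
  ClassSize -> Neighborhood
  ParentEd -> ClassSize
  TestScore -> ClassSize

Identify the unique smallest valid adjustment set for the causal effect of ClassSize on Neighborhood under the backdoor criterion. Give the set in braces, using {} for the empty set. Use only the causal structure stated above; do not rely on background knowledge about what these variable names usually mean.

{ParentEd, TestScore}

Variables eligible for adjustment (non-descendants of ClassSize, excluding ClassSize and Neighborhood): {ParentEd, TestScore}.
Backdoor paths from ClassSize to Neighborhood:
  P1: ClassSize <- ParentEd -> Neighborhood
  P2: ClassSize <- TestScore -> Neighborhood
The empty set is not sufficient: P1 (ClassSize <- ParentEd -> Neighborhood) has no collider blocking it and no conditioned non-collider, so it is open.
Try {ParentEd, TestScore}:
  P1: blocked at fork node ParentEd ∈ conditioning set.
  P2: blocked at fork node TestScore ∈ conditioning set.
{ParentEd, TestScore} contains no descendant of ClassSize and blocks every backdoor path.
Every element of {ParentEd, TestScore} is needed (dropping ParentEd leaves P1 open; dropping TestScore leaves P2 open), so no proper subset is valid.
Among all size-2 subsets of the eligible variables, only {ParentEd, TestScore} blocks every backdoor path, so it is the unique smallest valid adjustment set.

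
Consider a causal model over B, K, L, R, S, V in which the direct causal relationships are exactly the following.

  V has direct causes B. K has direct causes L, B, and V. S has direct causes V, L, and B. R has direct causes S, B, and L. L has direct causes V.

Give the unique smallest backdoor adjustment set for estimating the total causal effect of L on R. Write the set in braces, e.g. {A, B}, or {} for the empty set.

{V}

Variables eligible for adjustment (non-descendants of L, excluding L and R): {B, V}.
Backdoor paths from L to R:
  P1: L <- V <- B -> S -> R
  P2: L <- V <- B -> R
  P3: L <- V -> S <- B -> R
  P4: L <- V -> S -> R
  P5: L <- V -> K <- B -> S -> R
  P6: L <- V -> K <- B -> R
The empty set is not sufficient: P1 (L <- V <- B -> S -> R) has no collider blocking it and no conditioned non-collider, so it is open.
Try {V}:
  P1: blocked at chain node V ∈ conditioning set.
  P2: blocked at chain node V ∈ conditioning set.
  P3: blocked at fork node V ∈ conditioning set.
  P4: blocked at fork node V ∈ conditioning set.
  P5: blocked at fork node V ∈ conditioning set.
  P6: blocked at fork node V ∈ conditioning set.
{V} contains no descendant of L and blocks every backdoor path.
No other singleton works — e.g. {B} leaves P4 open — so {V} is the unique smallest valid adjustment set.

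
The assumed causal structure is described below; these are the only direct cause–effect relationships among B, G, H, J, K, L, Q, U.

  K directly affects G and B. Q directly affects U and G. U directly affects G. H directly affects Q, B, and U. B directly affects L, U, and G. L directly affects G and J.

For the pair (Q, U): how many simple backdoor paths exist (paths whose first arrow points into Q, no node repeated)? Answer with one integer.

A backdoor path from Q to U is any simple undirected path whose first edge points into Q (i.e. leaves Q via a parent).
Parents of Q: {H}.
Enumerating:
  P1: Q <- H -> B <- K -> G <- U
  P2: Q <- H -> B -> U
  P3: Q <- H -> B -> L -> G <- U
  P4: Q <- H -> B -> G <- U
  P5: Q <- H -> U
That exhausts the simple backdoor paths. Count: 5.

5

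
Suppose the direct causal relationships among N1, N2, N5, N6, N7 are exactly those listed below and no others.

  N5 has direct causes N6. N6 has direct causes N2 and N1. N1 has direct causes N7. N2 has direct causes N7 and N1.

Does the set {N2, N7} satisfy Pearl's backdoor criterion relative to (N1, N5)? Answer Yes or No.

Backdoor paths from N1 to N5 (paths whose first edge points into N1):
  P1: N1 <- N7 -> N2 -> N6 -> N5
Condition 1 (no descendant of N1 in the set): FAILS — N2 is a descendant of N1.
Condition 2 (every backdoor path blocked by {N2, N7}):
  P1: blocked at fork node N7 ∈ conditioning set.
{N2, N7} does not satisfy the backdoor criterion.

No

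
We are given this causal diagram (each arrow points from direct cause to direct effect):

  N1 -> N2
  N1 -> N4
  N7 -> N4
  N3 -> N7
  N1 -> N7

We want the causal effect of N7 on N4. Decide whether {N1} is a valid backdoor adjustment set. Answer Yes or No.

Backdoor paths from N7 to N4 (paths whose first edge points into N7):
  P1: N7 <- N1 -> N4
Condition 1 (no descendant of N7 in the set): holds — descendants of N7 are {N4}; none are in {N1}.
Condition 2 (every backdoor path blocked by {N1}):
  P1: blocked at fork node N1 ∈ conditioning set.
{N1} satisfies the backdoor criterion.

Yes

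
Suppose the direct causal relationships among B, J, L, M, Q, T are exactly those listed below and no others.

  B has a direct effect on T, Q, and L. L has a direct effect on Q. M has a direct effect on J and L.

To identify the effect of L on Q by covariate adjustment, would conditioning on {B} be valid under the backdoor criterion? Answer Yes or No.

Backdoor paths from L to Q (paths whose first edge points into L):
  P1: L <- B -> Q
Condition 1 (no descendant of L in the set): holds — descendants of L are {Q}; none are in {B}.
Condition 2 (every backdoor path blocked by {B}):
  P1: blocked at fork node B ∈ conditioning set.
{B} satisfies the backdoor criterion.

Yes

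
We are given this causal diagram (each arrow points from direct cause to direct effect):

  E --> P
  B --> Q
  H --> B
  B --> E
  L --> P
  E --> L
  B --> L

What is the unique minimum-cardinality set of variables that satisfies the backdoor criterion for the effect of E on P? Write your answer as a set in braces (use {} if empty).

Variables eligible for adjustment (non-descendants of E, excluding E and P): {B, H, Q}.
Backdoor paths from E to P:
  P1: E <- B -> L -> P
The empty set is not sufficient: P1 (E <- B -> L -> P) has no collider blocking it and no conditioned non-collider, so it is open.
Try {B}:
  P1: blocked at fork node B ∈ conditioning set.
{B} contains no descendant of E and blocks every backdoor path.
No other singleton works — e.g. {H} leaves P1 open — so {B} is the unique smallest valid adjustment set.

{B}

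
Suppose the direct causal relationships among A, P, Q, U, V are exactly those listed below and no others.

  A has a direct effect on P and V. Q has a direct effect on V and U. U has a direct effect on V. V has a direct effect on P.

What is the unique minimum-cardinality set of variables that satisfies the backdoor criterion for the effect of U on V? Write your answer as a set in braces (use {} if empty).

Variables eligible for adjustment (non-descendants of U, excluding U and V): {A, Q}.
Backdoor paths from U to V:
  P1: U <- Q -> V
The empty set is not sufficient: P1 (U <- Q -> V) has no collider blocking it and no conditioned non-collider, so it is open.
Try {Q}:
  P1: blocked at fork node Q ∈ conditioning set.
{Q} contains no descendant of U and blocks every backdoor path.
No other singleton works — e.g. {A} leaves P1 open — so {Q} is the unique smallest valid adjustment set.

{Q}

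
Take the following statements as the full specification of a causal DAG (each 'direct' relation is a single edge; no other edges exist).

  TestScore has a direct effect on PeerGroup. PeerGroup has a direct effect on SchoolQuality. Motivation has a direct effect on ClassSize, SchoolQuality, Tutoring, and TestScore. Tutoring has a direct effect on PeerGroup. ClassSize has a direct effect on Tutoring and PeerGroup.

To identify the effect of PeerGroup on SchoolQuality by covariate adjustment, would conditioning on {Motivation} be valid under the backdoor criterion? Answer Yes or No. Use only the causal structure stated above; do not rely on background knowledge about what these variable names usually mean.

Yes

Backdoor paths from PeerGroup to SchoolQuality (paths whose first edge points into PeerGroup):
  P1: PeerGroup <- ClassSize <- Motivation -> SchoolQuality
  P2: PeerGroup <- ClassSize -> Tutoring <- Motivation -> SchoolQuality
  P3: PeerGroup <- TestScore <- Motivation -> SchoolQuality
  P4: PeerGroup <- Tutoring <- Motivation -> SchoolQuality
  P5: PeerGroup <- Tutoring <- ClassSize <- Motivation -> SchoolQuality
Condition 1 (no descendant of PeerGroup in the set): holds — descendants of PeerGroup are {SchoolQuality}; none are in {Motivation}.
Condition 2 (every backdoor path blocked by {Motivation}):
  P1: blocked at fork node Motivation ∈ conditioning set.
  P2: blocked at collider Tutoring (neither it nor any descendant is in the conditioning set).
  P3: blocked at fork node Motivation ∈ conditioning set.
  P4: blocked at fork node Motivation ∈ conditioning set.
  P5: blocked at fork node Motivation ∈ conditioning set.
{Motivation} satisfies the backdoor criterion.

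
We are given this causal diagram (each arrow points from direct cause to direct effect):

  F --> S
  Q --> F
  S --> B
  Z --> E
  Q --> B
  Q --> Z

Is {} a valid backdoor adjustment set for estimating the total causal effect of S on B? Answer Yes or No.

No

Backdoor paths from S to B (paths whose first edge points into S):
  P1: S <- F <- Q -> B
Condition 1 (no descendant of S in the set): holds — descendants of S are {B}; none are in {}.
Condition 2 (every backdoor path blocked by {}):
  P1: open — no interior node is in the conditioning set.
{} does not satisfy the backdoor criterion.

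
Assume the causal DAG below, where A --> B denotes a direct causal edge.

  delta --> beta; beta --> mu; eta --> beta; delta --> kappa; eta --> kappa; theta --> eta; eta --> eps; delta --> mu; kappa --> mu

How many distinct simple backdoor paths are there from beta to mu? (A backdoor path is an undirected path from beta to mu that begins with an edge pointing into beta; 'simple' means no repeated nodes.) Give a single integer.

A backdoor path from beta to mu is any simple undirected path whose first edge points into beta (i.e. leaves beta via a parent).
Parents of beta: {delta, eta}.
Enumerating:
  P1: beta <- delta -> kappa -> mu
  P2: beta <- delta -> mu
  P3: beta <- eta -> kappa <- delta -> mu
  P4: beta <- eta -> kappa -> mu
That exhausts the simple backdoor paths. Count: 4.

4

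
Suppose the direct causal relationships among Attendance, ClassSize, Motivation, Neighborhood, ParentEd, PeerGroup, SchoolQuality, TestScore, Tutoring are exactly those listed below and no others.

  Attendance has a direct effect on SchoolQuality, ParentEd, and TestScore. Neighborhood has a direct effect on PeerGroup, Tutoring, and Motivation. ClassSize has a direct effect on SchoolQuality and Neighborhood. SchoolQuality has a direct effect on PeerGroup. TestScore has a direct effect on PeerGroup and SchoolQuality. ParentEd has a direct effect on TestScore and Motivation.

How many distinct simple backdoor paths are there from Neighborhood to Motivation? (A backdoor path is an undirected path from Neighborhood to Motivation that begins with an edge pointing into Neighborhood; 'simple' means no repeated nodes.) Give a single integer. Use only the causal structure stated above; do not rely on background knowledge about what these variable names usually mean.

6

A backdoor path from Neighborhood to Motivation is any simple undirected path whose first edge points into Neighborhood (i.e. leaves Neighborhood via a parent).
Parents of Neighborhood: {ClassSize}.
Enumerating:
  P1: Neighborhood <- ClassSize -> SchoolQuality <- Attendance -> ParentEd -> Motivation
  P2: Neighborhood <- ClassSize -> SchoolQuality <- Attendance -> TestScore <- ParentEd -> Motivation
  P3: Neighborhood <- ClassSize -> SchoolQuality <- TestScore <- Attendance -> ParentEd -> Motivation
  P4: Neighborhood <- ClassSize -> SchoolQuality <- TestScore <- ParentEd -> Motivation
  P5: Neighborhood <- ClassSize -> SchoolQuality -> PeerGroup <- TestScore <- Attendance -> ParentEd -> Motivation
  P6: Neighborhood <- ClassSize -> SchoolQuality -> PeerGroup <- TestScore <- ParentEd -> Motivation
That exhausts the simple backdoor paths. Count: 6.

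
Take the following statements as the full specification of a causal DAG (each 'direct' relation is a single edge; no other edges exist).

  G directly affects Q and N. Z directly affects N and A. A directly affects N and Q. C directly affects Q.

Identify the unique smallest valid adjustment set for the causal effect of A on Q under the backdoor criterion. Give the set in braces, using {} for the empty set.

{}

Variables eligible for adjustment (non-descendants of A, excluding A and Q): {C, G, Z}.
Backdoor paths from A to Q:
  P1: A <- Z -> N <- G -> Q
Each backdoor path contains an unconditioned collider, so every path is already blocked with the empty conditioning set:
  P1: blocked at collider N (neither it nor any descendant is in the conditioning set).
The empty set is therefore the unique smallest valid set.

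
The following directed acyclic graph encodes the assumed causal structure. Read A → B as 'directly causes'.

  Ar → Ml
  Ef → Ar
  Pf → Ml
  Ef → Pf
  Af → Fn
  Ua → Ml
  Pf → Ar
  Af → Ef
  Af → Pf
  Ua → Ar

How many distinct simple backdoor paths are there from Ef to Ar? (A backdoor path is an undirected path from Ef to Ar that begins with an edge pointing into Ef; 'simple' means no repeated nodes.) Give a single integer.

A backdoor path from Ef to Ar is any simple undirected path whose first edge points into Ef (i.e. leaves Ef via a parent).
Parents of Ef: {Af}.
Enumerating:
  P1: Ef <- Af -> Pf -> Ar
  P2: Ef <- Af -> Pf -> Ml <- Ua -> Ar
  P3: Ef <- Af -> Pf -> Ml <- Ar
That exhausts the simple backdoor paths. Count: 3.

3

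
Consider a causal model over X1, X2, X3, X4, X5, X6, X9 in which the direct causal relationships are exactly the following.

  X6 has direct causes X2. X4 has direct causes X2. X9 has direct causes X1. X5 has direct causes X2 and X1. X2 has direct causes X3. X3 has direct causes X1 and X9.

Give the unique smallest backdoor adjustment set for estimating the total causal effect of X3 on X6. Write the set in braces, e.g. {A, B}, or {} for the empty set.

{}

Variables eligible for adjustment (non-descendants of X3, excluding X3 and X6): {X1, X9}.
Backdoor paths from X3 to X6:
  P1: X3 <- X1 -> X5 <- X2 -> X6
  P2: X3 <- X9 <- X1 -> X5 <- X2 -> X6
Each backdoor path contains an unconditioned collider, so every path is already blocked with the empty conditioning set:
  P1: blocked at collider X5 (neither it nor any descendant is in the conditioning set).
  P2: blocked at collider X5 (neither it nor any descendant is in the conditioning set).
The empty set is therefore the unique smallest valid set.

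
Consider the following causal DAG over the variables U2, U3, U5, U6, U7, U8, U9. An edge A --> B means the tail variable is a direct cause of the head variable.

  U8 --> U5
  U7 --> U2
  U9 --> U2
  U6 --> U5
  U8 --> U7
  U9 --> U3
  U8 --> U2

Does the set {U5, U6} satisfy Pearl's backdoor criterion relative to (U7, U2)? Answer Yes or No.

No

Backdoor paths from U7 to U2 (paths whose first edge points into U7):
  P1: U7 <- U8 -> U2
Condition 1 (no descendant of U7 in the set): holds — descendants of U7 are {U2}; none are in {U5, U6}.
Condition 2 (every backdoor path blocked by {U5, U6}):
  P1: open — no interior node is in the conditioning set.
{U5, U6} does not satisfy the backdoor criterion.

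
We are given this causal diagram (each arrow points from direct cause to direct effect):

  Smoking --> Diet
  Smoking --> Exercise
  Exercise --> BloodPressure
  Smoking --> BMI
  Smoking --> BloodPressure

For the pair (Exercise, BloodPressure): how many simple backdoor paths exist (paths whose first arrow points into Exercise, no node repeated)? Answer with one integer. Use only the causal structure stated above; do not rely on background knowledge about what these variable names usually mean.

A backdoor path from Exercise to BloodPressure is any simple undirected path whose first edge points into Exercise (i.e. leaves Exercise via a parent).
Parents of Exercise: {Smoking}.
Enumerating:
  P1: Exercise <- Smoking -> BloodPressure
That exhausts the simple backdoor paths. Count: 1.

1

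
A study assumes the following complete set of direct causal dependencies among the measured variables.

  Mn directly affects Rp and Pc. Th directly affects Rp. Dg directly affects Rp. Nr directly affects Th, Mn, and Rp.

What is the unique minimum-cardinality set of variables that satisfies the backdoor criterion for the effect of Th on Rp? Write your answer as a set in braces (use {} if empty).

Variables eligible for adjustment (non-descendants of Th, excluding Th and Rp): {Dg, Mn, Nr, Pc}.
Backdoor paths from Th to Rp:
  P1: Th <- Nr -> Mn -> Rp
  P2: Th <- Nr -> Rp
The empty set is not sufficient: P1 (Th <- Nr -> Mn -> Rp) has no collider blocking it and no conditioned non-collider, so it is open.
Try {Nr}:
  P1: blocked at fork node Nr ∈ conditioning set.
  P2: blocked at fork node Nr ∈ conditioning set.
{Nr} contains no descendant of Th and blocks every backdoor path.
No other singleton works — e.g. {Dg} leaves P1 open — so {Nr} is the unique smallest valid adjustment set.

{Nr}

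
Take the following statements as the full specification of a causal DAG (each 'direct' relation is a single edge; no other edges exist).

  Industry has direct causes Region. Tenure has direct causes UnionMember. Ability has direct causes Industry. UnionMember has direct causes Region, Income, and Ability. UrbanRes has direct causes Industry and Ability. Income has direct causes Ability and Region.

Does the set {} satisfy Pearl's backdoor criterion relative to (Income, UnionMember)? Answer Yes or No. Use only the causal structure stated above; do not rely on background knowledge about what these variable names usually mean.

Backdoor paths from Income to UnionMember (paths whose first edge points into Income):
  P1: Income <- Region -> Industry -> Ability -> UnionMember
  P2: Income <- Region -> Industry -> UrbanRes <- Ability -> UnionMember
  P3: Income <- Region -> UnionMember
  P4: Income <- Ability <- Industry <- Region -> UnionMember
  P5: Income <- Ability -> UnionMember
  P6: Income <- Ability -> UrbanRes <- Industry <- Region -> UnionMember
Condition 1 (no descendant of Income in the set): holds — descendants of Income are {Tenure, UnionMember}; none are in {}.
Condition 2 (every backdoor path blocked by {}):
  P1: open — no interior node is in the conditioning set.
  P2: blocked at collider UrbanRes (neither it nor any descendant is in the conditioning set).
  P3: open — no interior node is in the conditioning set.
  P4: open — no interior node is in the conditioning set.
  P5: open — no interior node is in the conditioning set.
  P6: blocked at collider UrbanRes (neither it nor any descendant is in the conditioning set).
{} does not satisfy the backdoor criterion.

No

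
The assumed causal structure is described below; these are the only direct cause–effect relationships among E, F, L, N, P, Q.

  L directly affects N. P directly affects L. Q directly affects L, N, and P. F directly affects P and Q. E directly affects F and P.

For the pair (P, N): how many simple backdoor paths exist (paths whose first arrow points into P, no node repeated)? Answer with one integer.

6

A backdoor path from P to N is any simple undirected path whose first edge points into P (i.e. leaves P via a parent).
Parents of P: {E, F, Q}.
Enumerating:
  P1: P <- E -> F -> Q -> L -> N
  P2: P <- E -> F -> Q -> N
  P3: P <- F -> Q -> L -> N
  P4: P <- F -> Q -> N
  P5: P <- Q -> L -> N
  P6: P <- Q -> N
That exhausts the simple backdoor paths. Count: 6.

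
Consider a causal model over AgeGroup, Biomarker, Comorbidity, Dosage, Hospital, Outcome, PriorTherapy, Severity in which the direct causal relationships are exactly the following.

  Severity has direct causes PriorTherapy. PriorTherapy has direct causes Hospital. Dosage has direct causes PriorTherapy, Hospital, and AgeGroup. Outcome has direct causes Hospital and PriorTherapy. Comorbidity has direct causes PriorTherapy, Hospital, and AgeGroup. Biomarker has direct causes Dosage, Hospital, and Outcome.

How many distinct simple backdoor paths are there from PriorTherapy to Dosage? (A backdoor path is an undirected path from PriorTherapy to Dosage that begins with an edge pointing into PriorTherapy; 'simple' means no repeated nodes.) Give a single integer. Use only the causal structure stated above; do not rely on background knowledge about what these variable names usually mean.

A backdoor path from PriorTherapy to Dosage is any simple undirected path whose first edge points into PriorTherapy (i.e. leaves PriorTherapy via a parent).
Parents of PriorTherapy: {Hospital}.
Enumerating:
  P1: PriorTherapy <- Hospital -> Comorbidity <- AgeGroup -> Dosage
  P2: PriorTherapy <- Hospital -> Outcome -> Biomarker <- Dosage
  P3: PriorTherapy <- Hospital -> Dosage
  P4: PriorTherapy <- Hospital -> Biomarker <- Dosage
That exhausts the simple backdoor paths. Count: 4.

4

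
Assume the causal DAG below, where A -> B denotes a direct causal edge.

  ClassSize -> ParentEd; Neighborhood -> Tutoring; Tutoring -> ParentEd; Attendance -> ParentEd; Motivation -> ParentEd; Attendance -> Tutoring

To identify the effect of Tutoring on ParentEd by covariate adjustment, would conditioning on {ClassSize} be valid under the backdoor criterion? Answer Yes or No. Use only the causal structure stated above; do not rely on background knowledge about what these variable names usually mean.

Backdoor paths from Tutoring to ParentEd (paths whose first edge points into Tutoring):
  P1: Tutoring <- Attendance -> ParentEd
Condition 1 (no descendant of Tutoring in the set): holds — descendants of Tutoring are {ParentEd}; none are in {ClassSize}.
Condition 2 (every backdoor path blocked by {ClassSize}):
  P1: open — no interior node is in the conditioning set.
{ClassSize} does not satisfy the backdoor criterion.

No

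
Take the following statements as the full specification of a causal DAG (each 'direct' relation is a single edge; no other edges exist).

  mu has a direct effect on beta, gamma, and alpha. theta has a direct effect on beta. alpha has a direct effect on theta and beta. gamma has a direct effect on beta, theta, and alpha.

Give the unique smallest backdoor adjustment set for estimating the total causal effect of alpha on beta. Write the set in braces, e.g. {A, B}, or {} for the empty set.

{gamma, mu}

Variables eligible for adjustment (non-descendants of alpha, excluding alpha and beta): {gamma, mu}.
Backdoor paths from alpha to beta:
  P1: alpha <- mu -> gamma -> theta -> beta
  P2: alpha <- mu -> gamma -> beta
  P3: alpha <- mu -> beta
  P4: alpha <- gamma <- mu -> beta
  P5: alpha <- gamma -> theta -> beta
  P6: alpha <- gamma -> beta
The empty set is not sufficient: P1 (alpha <- mu -> gamma -> theta -> beta) has no collider blocking it and no conditioned non-collider, so it is open.
Try {gamma, mu}:
  P1: blocked at fork node mu ∈ conditioning set.
  P2: blocked at fork node mu ∈ conditioning set.
  P3: blocked at fork node mu ∈ conditioning set.
  P4: blocked at chain node gamma ∈ conditioning set.
  P5: blocked at fork node gamma ∈ conditioning set.
  P6: blocked at fork node gamma ∈ conditioning set.
{gamma, mu} contains no descendant of alpha and blocks every backdoor path.
Every element of {gamma, mu} is needed (dropping gamma leaves P5 open; dropping mu leaves P3 open), so no proper subset is valid.
Among all size-2 subsets of the eligible variables, only {gamma, mu} blocks every backdoor path, so it is the unique smallest valid adjustment set.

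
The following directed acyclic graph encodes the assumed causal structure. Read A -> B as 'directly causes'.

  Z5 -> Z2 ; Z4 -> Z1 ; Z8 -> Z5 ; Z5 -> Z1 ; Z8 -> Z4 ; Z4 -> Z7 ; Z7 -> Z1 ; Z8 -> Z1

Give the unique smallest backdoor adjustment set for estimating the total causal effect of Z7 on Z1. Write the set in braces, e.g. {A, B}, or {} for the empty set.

Variables eligible for adjustment (non-descendants of Z7, excluding Z7 and Z1): {Z2, Z4, Z5, Z8}.
Backdoor paths from Z7 to Z1:
  P1: Z7 <- Z4 <- Z8 -> Z5 -> Z1
  P2: Z7 <- Z4 <- Z8 -> Z1
  P3: Z7 <- Z4 -> Z1
The empty set is not sufficient: P1 (Z7 <- Z4 <- Z8 -> Z5 -> Z1) has no collider blocking it and no conditioned non-collider, so it is open.
Try {Z4}:
  P1: blocked at chain node Z4 ∈ conditioning set.
  P2: blocked at chain node Z4 ∈ conditioning set.
  P3: blocked at fork node Z4 ∈ conditioning set.
{Z4} contains no descendant of Z7 and blocks every backdoor path.
No other singleton works — e.g. {Z8} leaves P3 open — so {Z4} is the unique smallest valid adjustment set.

{Z4}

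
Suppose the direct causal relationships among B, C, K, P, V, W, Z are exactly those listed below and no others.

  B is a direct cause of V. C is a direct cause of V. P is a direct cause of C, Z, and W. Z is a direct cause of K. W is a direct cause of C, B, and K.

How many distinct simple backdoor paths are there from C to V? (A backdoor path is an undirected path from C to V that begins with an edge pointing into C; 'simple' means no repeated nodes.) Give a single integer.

A backdoor path from C to V is any simple undirected path whose first edge points into C (i.e. leaves C via a parent).
Parents of C: {P, W}.
Enumerating:
  P1: C <- P -> W -> B -> V
  P2: C <- P -> Z -> K <- W -> B -> V
  P3: C <- W -> B -> V
That exhausts the simple backdoor paths. Count: 3.

3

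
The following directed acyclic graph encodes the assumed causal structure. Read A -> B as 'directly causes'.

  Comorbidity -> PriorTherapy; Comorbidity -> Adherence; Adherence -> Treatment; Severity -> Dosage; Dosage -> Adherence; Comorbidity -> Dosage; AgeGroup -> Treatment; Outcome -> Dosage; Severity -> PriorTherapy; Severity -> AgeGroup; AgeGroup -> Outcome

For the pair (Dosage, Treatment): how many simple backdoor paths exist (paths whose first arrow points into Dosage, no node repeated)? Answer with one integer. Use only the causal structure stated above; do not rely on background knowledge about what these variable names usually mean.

6

A backdoor path from Dosage to Treatment is any simple undirected path whose first edge points into Dosage (i.e. leaves Dosage via a parent).
Parents of Dosage: {Comorbidity, Outcome, Severity}.
Enumerating:
  P1: Dosage <- Severity -> AgeGroup -> Treatment
  P2: Dosage <- Severity -> PriorTherapy <- Comorbidity -> Adherence -> Treatment
  P3: Dosage <- Outcome <- AgeGroup <- Severity -> PriorTherapy <- Comorbidity -> Adherence -> Treatment
  P4: Dosage <- Outcome <- AgeGroup -> Treatment
  P5: Dosage <- Comorbidity -> Adherence -> Treatment
  P6: Dosage <- Comorbidity -> PriorTherapy <- Severity -> AgeGroup -> Treatment
That exhausts the simple backdoor paths. Count: 6.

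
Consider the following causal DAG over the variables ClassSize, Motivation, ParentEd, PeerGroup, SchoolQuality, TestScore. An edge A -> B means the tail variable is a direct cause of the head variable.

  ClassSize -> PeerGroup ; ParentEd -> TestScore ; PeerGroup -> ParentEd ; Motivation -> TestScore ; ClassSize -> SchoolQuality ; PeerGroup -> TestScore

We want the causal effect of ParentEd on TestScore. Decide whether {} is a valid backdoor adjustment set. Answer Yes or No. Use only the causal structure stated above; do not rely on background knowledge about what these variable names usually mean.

No

Backdoor paths from ParentEd to TestScore (paths whose first edge points into ParentEd):
  P1: ParentEd <- PeerGroup -> TestScore
Condition 1 (no descendant of ParentEd in the set): holds — descendants of ParentEd are {TestScore}; none are in {}.
Condition 2 (every backdoor path blocked by {}):
  P1: open — no interior node is in the conditioning set.
{} does not satisfy the backdoor criterion.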